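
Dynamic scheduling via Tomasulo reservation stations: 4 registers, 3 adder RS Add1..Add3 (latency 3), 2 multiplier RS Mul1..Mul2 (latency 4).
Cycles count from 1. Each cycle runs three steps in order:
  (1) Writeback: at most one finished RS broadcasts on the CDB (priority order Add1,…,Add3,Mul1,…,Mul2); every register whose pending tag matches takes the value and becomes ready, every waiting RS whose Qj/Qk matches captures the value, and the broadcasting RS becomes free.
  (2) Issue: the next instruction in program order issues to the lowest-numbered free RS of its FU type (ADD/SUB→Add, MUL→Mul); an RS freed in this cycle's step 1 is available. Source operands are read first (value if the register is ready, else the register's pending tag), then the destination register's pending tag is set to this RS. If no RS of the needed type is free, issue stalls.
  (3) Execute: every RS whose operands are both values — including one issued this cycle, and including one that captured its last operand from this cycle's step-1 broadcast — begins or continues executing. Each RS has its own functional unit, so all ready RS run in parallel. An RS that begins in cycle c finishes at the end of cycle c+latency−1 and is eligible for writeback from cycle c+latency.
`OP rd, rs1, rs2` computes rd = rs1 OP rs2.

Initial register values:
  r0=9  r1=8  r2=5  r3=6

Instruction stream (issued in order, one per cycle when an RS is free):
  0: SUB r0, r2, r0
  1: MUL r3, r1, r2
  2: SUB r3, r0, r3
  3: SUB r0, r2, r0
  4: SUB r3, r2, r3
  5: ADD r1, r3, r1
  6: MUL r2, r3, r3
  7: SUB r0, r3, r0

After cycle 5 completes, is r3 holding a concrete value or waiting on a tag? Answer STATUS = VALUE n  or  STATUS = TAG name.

STATUS = TAG Add3

c1: issue SUB r0<-Add1 | r0:Add1,r1:8,r2:5,r3:6
c2: issue MUL r3<-Mul1 | r0:Add1,r1:8,r2:5,r3:Mul1
c3: issue SUB r3<-Add2 | r0:Add1,r1:8,r2:5,r3:Add2
c4: CDB Add1=-4; issue SUB r0<-Add1 | r0:Add1,r1:8,r2:5,r3:Add2
c5: issue SUB r3<-Add3 | r0:Add1,r1:8,r2:5,r3:Add3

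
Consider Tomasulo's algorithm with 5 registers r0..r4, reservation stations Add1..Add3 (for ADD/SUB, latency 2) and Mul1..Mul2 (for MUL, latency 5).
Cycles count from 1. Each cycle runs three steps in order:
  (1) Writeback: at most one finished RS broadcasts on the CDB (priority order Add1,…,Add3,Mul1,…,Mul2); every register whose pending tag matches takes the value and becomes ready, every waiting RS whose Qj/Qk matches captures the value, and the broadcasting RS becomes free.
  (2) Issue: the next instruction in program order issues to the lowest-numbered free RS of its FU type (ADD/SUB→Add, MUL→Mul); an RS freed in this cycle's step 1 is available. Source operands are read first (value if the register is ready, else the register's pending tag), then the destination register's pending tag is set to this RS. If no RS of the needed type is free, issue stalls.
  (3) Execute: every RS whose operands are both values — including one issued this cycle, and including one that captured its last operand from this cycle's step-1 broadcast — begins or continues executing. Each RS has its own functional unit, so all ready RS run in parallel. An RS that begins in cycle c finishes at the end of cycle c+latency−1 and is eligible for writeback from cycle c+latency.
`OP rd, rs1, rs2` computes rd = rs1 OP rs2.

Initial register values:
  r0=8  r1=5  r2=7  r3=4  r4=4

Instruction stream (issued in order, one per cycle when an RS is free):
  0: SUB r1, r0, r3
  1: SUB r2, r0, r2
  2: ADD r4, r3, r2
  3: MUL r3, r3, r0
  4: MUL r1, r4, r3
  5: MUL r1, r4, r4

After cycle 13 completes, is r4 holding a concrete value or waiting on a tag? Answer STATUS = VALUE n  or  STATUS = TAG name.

STATUS = VALUE 5

c1: issue SUB r1<-Add1 | r0:8,r1:Add1,r2:7,r3:4,r4:4
c2: issue SUB r2<-Add2 | r0:8,r1:Add1,r2:Add2,r3:4,r4:4
c3: CDB Add1=4; issue ADD r4<-Add1 | r0:8,r1:4,r2:Add2,r3:4,r4:Add1
c4: CDB Add2=1; issue MUL r3<-Mul1 | r0:8,r1:4,r2:1,r3:Mul1,r4:Add1
c5: issue MUL r1<-Mul2 | r0:8,r1:Mul2,r2:1,r3:Mul1,r4:Add1
c6: CDB Add1=5; stall | r0:8,r1:Mul2,r2:1,r3:Mul1,r4:5
c7: stall | r0:8,r1:Mul2,r2:1,r3:Mul1,r4:5
c8: stall | r0:8,r1:Mul2,r2:1,r3:Mul1,r4:5
c9: CDB Mul1=32; issue MUL r1<-Mul1 | r0:8,r1:Mul1,r2:1,r3:32,r4:5
c10: - | r0:8,r1:Mul1,r2:1,r3:32,r4:5
c11: - | r0:8,r1:Mul1,r2:1,r3:32,r4:5
c12: - | r0:8,r1:Mul1,r2:1,r3:32,r4:5
c13: - | r0:8,r1:Mul1,r2:1,r3:32,r4:5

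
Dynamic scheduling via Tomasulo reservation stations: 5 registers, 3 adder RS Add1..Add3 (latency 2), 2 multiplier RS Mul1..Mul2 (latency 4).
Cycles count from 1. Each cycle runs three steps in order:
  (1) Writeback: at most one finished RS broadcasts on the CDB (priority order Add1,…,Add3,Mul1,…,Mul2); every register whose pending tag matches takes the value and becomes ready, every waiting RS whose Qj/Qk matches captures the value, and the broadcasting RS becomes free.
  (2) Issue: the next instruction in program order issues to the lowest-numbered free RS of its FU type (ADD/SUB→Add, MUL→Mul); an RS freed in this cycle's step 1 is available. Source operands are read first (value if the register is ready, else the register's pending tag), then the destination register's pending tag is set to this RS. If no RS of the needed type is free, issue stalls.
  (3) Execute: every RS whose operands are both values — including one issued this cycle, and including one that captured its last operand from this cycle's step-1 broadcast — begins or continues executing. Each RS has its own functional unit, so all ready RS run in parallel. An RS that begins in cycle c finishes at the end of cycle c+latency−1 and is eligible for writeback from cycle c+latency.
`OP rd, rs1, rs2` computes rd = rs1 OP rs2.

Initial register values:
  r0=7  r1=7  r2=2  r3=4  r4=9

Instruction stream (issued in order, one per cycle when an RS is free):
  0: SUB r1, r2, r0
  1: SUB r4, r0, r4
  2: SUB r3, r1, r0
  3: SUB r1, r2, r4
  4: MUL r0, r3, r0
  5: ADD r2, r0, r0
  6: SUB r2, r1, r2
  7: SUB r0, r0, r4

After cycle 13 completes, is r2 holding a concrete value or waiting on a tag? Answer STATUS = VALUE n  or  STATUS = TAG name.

cycle 1: issue SUB r1<-Add1 // r0:7,r1:Add1,r2:2,r3:4,r4:9
cycle 2: issue SUB r4<-Add2 // r0:7,r1:Add1,r2:2,r3:4,r4:Add2
cycle 3: CDB Add1=-5; issue SUB r3<-Add1 // r0:7,r1:-5,r2:2,r3:Add1,r4:Add2
cycle 4: CDB Add2=-2; issue SUB r1<-Add2 // r0:7,r1:Add2,r2:2,r3:Add1,r4:-2
cycle 5: CDB Add1=-12; issue MUL r0<-Mul1 // r0:Mul1,r1:Add2,r2:2,r3:-12,r4:-2
cycle 6: CDB Add2=4; issue ADD r2<-Add1 // r0:Mul1,r1:4,r2:Add1,r3:-12,r4:-2
cycle 7: issue SUB r2<-Add2 // r0:Mul1,r1:4,r2:Add2,r3:-12,r4:-2
cycle 8: issue SUB r0<-Add3 // r0:Add3,r1:4,r2:Add2,r3:-12,r4:-2
cycle 9: CDB Mul1=-84 // r0:Add3,r1:4,r2:Add2,r3:-12,r4:-2
cycle 10: - // r0:Add3,r1:4,r2:Add2,r3:-12,r4:-2
cycle 11: CDB Add1=-168 // r0:Add3,r1:4,r2:Add2,r3:-12,r4:-2
cycle 12: CDB Add3=-82 // r0:-82,r1:4,r2:Add2,r3:-12,r4:-2
cycle 13: CDB Add2=172 // r0:-82,r1:4,r2:172,r3:-12,r4:-2

STATUS = VALUE 172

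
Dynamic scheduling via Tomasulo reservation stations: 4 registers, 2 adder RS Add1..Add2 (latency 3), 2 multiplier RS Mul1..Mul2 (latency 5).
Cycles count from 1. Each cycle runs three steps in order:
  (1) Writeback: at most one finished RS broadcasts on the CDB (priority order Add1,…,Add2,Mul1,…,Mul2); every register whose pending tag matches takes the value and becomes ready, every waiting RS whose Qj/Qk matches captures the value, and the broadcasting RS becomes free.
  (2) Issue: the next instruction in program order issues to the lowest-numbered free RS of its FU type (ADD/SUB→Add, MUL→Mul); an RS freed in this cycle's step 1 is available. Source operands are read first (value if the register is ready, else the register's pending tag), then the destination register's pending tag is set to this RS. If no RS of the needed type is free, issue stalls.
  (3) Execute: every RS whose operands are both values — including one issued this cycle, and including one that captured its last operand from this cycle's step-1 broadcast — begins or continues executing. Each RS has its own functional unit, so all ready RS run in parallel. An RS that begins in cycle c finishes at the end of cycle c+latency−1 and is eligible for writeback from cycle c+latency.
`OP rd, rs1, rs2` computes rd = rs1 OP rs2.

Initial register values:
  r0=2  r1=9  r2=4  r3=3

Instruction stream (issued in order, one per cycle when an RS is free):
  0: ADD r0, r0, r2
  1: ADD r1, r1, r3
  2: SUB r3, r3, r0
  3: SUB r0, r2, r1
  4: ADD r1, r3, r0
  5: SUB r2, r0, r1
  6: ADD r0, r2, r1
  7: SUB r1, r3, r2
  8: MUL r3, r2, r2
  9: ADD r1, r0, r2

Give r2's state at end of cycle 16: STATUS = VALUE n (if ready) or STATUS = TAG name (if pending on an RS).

c1: issue ADD r0<-Add1 | r0:Add1,r1:9,r2:4,r3:3
c2: issue ADD r1<-Add2 | r0:Add1,r1:Add2,r2:4,r3:3
c3: stall | r0:Add1,r1:Add2,r2:4,r3:3
c4: CDB Add1=6; issue SUB r3<-Add1 | r0:6,r1:Add2,r2:4,r3:Add1
c5: CDB Add2=12; issue SUB r0<-Add2 | r0:Add2,r1:12,r2:4,r3:Add1
c6: stall | r0:Add2,r1:12,r2:4,r3:Add1
c7: CDB Add1=-3; issue ADD r1<-Add1 | r0:Add2,r1:Add1,r2:4,r3:-3
c8: CDB Add2=-8; issue SUB r2<-Add2 | r0:-8,r1:Add1,r2:Add2,r3:-3
c9: stall | r0:-8,r1:Add1,r2:Add2,r3:-3
c10: stall | r0:-8,r1:Add1,r2:Add2,r3:-3
c11: CDB Add1=-11; issue ADD r0<-Add1 | r0:Add1,r1:-11,r2:Add2,r3:-3
c12: stall | r0:Add1,r1:-11,r2:Add2,r3:-3
c13: stall | r0:Add1,r1:-11,r2:Add2,r3:-3
c14: CDB Add2=3; issue SUB r1<-Add2 | r0:Add1,r1:Add2,r2:3,r3:-3
c15: issue MUL r3<-Mul1 | r0:Add1,r1:Add2,r2:3,r3:Mul1
c16: stall | r0:Add1,r1:Add2,r2:3,r3:Mul1

STATUS = VALUE 3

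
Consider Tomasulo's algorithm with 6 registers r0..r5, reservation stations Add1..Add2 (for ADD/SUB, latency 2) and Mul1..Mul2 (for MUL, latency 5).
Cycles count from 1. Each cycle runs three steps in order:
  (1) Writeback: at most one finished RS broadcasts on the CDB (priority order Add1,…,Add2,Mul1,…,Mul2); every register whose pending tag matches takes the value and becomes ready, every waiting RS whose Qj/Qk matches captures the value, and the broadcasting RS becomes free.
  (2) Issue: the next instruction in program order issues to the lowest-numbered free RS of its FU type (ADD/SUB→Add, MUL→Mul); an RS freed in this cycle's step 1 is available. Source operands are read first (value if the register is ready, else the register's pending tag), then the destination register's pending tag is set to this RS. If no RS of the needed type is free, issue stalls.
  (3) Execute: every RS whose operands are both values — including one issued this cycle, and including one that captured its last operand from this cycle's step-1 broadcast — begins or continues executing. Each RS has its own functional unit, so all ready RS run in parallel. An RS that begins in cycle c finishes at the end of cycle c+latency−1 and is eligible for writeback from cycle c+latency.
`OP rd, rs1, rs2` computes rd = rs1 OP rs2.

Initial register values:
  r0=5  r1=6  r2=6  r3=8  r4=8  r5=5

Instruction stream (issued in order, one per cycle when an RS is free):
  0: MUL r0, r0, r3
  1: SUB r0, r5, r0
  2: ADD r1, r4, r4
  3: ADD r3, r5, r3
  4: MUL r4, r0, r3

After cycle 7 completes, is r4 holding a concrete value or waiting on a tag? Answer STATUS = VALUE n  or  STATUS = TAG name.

STATUS = TAG Mul1

cycle 1: issue MUL r0<-Mul1 // r0:Mul1,r1:6,r2:6,r3:8,r4:8,r5:5
cycle 2: issue SUB r0<-Add1 // r0:Add1,r1:6,r2:6,r3:8,r4:8,r5:5
cycle 3: issue ADD r1<-Add2 // r0:Add1,r1:Add2,r2:6,r3:8,r4:8,r5:5
cycle 4: stall // r0:Add1,r1:Add2,r2:6,r3:8,r4:8,r5:5
cycle 5: CDB Add2=16; issue ADD r3<-Add2 // r0:Add1,r1:16,r2:6,r3:Add2,r4:8,r5:5
cycle 6: CDB Mul1=40; issue MUL r4<-Mul1 // r0:Add1,r1:16,r2:6,r3:Add2,r4:Mul1,r5:5
cycle 7: CDB Add2=13 // r0:Add1,r1:16,r2:6,r3:13,r4:Mul1,r5:5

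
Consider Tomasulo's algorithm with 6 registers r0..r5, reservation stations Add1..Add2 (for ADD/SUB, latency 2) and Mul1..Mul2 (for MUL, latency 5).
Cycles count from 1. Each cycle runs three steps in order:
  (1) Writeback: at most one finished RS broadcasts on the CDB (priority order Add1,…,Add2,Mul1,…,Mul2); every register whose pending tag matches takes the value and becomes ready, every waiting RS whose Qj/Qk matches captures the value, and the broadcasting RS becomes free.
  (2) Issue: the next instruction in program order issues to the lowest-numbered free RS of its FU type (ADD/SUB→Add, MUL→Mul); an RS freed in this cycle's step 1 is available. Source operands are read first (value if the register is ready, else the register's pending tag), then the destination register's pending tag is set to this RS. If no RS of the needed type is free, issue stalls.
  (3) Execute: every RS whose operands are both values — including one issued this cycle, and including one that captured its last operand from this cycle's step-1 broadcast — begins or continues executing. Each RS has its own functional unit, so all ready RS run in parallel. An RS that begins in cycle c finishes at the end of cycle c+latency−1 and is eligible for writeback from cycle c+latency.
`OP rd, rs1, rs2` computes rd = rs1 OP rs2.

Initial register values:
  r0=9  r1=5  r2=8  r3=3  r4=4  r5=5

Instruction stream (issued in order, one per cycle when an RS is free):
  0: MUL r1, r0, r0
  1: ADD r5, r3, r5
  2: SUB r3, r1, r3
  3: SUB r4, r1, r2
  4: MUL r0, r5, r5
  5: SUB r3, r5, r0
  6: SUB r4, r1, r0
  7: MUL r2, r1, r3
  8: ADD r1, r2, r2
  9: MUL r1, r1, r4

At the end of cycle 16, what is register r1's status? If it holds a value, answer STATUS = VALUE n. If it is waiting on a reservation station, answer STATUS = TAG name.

cycle 1: issue MUL r1<-Mul1 // r0:9,r1:Mul1,r2:8,r3:3,r4:4,r5:5
cycle 2: issue ADD r5<-Add1 // r0:9,r1:Mul1,r2:8,r3:3,r4:4,r5:Add1
cycle 3: issue SUB r3<-Add2 // r0:9,r1:Mul1,r2:8,r3:Add2,r4:4,r5:Add1
cycle 4: CDB Add1=8; issue SUB r4<-Add1 // r0:9,r1:Mul1,r2:8,r3:Add2,r4:Add1,r5:8
cycle 5: issue MUL r0<-Mul2 // r0:Mul2,r1:Mul1,r2:8,r3:Add2,r4:Add1,r5:8
cycle 6: CDB Mul1=81; stall // r0:Mul2,r1:81,r2:8,r3:Add2,r4:Add1,r5:8
cycle 7: stall // r0:Mul2,r1:81,r2:8,r3:Add2,r4:Add1,r5:8
cycle 8: CDB Add1=73; issue SUB r3<-Add1 // r0:Mul2,r1:81,r2:8,r3:Add1,r4:73,r5:8
cycle 9: CDB Add2=78; issue SUB r4<-Add2 // r0:Mul2,r1:81,r2:8,r3:Add1,r4:Add2,r5:8
cycle 10: CDB Mul2=64; issue MUL r2<-Mul1 // r0:64,r1:81,r2:Mul1,r3:Add1,r4:Add2,r5:8
cycle 11: stall // r0:64,r1:81,r2:Mul1,r3:Add1,r4:Add2,r5:8
cycle 12: CDB Add1=-56; issue ADD r1<-Add1 // r0:64,r1:Add1,r2:Mul1,r3:-56,r4:Add2,r5:8
cycle 13: CDB Add2=17; issue MUL r1<-Mul2 // r0:64,r1:Mul2,r2:Mul1,r3:-56,r4:17,r5:8
cycle 14: - // r0:64,r1:Mul2,r2:Mul1,r3:-56,r4:17,r5:8
cycle 15: - // r0:64,r1:Mul2,r2:Mul1,r3:-56,r4:17,r5:8
cycle 16: - // r0:64,r1:Mul2,r2:Mul1,r3:-56,r4:17,r5:8

STATUS = TAG Mul2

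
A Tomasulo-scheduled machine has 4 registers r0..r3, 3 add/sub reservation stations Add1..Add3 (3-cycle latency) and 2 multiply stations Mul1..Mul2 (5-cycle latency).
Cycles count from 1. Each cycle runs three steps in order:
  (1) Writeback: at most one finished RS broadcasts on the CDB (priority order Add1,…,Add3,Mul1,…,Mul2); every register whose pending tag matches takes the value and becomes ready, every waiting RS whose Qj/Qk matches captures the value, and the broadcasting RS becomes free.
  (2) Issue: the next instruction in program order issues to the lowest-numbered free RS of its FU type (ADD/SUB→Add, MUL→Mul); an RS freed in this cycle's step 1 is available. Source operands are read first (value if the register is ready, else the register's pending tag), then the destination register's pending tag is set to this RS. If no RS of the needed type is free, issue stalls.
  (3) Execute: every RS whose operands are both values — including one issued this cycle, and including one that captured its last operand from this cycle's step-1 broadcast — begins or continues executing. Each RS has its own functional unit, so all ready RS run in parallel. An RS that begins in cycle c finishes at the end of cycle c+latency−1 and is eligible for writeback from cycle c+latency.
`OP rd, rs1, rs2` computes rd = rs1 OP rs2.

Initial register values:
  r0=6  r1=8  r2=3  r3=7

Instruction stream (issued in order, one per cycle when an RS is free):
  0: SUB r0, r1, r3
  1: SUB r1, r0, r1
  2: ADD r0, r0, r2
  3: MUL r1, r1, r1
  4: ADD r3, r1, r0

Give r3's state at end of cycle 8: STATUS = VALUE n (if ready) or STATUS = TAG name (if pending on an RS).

STATUS = TAG Add1

c1: issue SUB r0<-Add1 | r0:Add1,r1:8,r2:3,r3:7
c2: issue SUB r1<-Add2 | r0:Add1,r1:Add2,r2:3,r3:7
c3: issue ADD r0<-Add3 | r0:Add3,r1:Add2,r2:3,r3:7
c4: CDB Add1=1; issue MUL r1<-Mul1 | r0:Add3,r1:Mul1,r2:3,r3:7
c5: issue ADD r3<-Add1 | r0:Add3,r1:Mul1,r2:3,r3:Add1
c6: - | r0:Add3,r1:Mul1,r2:3,r3:Add1
c7: CDB Add2=-7 | r0:Add3,r1:Mul1,r2:3,r3:Add1
c8: CDB Add3=4 | r0:4,r1:Mul1,r2:3,r3:Add1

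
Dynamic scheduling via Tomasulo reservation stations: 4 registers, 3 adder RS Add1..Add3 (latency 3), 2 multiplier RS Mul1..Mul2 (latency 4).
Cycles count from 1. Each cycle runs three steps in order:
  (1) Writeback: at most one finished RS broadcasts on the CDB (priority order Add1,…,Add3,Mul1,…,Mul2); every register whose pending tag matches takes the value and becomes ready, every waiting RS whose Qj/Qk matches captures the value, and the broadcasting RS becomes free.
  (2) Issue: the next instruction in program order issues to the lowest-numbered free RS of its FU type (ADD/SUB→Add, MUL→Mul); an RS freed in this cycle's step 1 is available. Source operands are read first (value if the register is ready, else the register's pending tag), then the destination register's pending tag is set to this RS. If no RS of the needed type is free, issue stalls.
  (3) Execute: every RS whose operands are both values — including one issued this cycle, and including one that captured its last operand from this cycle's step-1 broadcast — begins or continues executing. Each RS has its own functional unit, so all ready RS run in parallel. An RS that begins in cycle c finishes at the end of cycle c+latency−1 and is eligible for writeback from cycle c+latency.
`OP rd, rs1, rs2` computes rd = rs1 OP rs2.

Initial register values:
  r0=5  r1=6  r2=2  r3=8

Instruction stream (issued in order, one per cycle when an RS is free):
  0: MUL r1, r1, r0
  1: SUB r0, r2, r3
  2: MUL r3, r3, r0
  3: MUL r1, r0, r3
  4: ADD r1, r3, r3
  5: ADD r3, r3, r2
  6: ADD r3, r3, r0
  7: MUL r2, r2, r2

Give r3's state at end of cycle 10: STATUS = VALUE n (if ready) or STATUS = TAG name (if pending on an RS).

c1: issue MUL r1<-Mul1 | r0:5,r1:Mul1,r2:2,r3:8
c2: issue SUB r0<-Add1 | r0:Add1,r1:Mul1,r2:2,r3:8
c3: issue MUL r3<-Mul2 | r0:Add1,r1:Mul1,r2:2,r3:Mul2
c4: stall | r0:Add1,r1:Mul1,r2:2,r3:Mul2
c5: CDB Add1=-6; stall | r0:-6,r1:Mul1,r2:2,r3:Mul2
c6: CDB Mul1=30; issue MUL r1<-Mul1 | r0:-6,r1:Mul1,r2:2,r3:Mul2
c7: issue ADD r1<-Add1 | r0:-6,r1:Add1,r2:2,r3:Mul2
c8: issue ADD r3<-Add2 | r0:-6,r1:Add1,r2:2,r3:Add2
c9: CDB Mul2=-48; issue ADD r3<-Add3 | r0:-6,r1:Add1,r2:2,r3:Add3
c10: issue MUL r2<-Mul2 | r0:-6,r1:Add1,r2:Mul2,r3:Add3

STATUS = TAG Add3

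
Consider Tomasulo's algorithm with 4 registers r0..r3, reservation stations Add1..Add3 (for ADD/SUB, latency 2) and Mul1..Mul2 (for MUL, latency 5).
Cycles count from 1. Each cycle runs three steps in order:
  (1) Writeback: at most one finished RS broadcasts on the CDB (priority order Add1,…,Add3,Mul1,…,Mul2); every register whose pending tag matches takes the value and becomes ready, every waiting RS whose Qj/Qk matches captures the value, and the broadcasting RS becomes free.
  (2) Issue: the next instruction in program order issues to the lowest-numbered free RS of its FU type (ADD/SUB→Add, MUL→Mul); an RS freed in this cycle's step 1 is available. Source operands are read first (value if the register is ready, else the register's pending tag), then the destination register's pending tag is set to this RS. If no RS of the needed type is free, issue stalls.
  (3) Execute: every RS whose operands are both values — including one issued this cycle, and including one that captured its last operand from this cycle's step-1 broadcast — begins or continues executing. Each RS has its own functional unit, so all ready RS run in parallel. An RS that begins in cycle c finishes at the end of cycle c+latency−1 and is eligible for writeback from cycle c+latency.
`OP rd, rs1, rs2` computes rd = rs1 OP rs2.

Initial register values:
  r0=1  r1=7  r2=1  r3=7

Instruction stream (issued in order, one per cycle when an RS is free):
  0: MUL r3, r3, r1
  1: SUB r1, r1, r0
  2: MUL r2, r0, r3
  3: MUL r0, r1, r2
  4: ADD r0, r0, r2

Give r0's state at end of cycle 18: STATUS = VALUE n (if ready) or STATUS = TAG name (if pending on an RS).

STATUS = VALUE 343

  c1: issue MUL r3<-Mul1  regs: r0:1,r1:7,r2:1,r3:Mul1
  c2: issue SUB r1<-Add1  regs: r0:1,r1:Add1,r2:1,r3:Mul1
  c3: issue MUL r2<-Mul2  regs: r0:1,r1:Add1,r2:Mul2,r3:Mul1
  c4: CDB Add1=6; stall  regs: r0:1,r1:6,r2:Mul2,r3:Mul1
  c5: stall  regs: r0:1,r1:6,r2:Mul2,r3:Mul1
  c6: CDB Mul1=49; issue MUL r0<-Mul1  regs: r0:Mul1,r1:6,r2:Mul2,r3:49
  c7: issue ADD r0<-Add1  regs: r0:Add1,r1:6,r2:Mul2,r3:49
  c8: -  regs: r0:Add1,r1:6,r2:Mul2,r3:49
  c9: -  regs: r0:Add1,r1:6,r2:Mul2,r3:49
  c10: -  regs: r0:Add1,r1:6,r2:Mul2,r3:49
  c11: CDB Mul2=49  regs: r0:Add1,r1:6,r2:49,r3:49
  c12: -  regs: r0:Add1,r1:6,r2:49,r3:49
  c13: -  regs: r0:Add1,r1:6,r2:49,r3:49
  c14: -  regs: r0:Add1,r1:6,r2:49,r3:49
  c15: -  regs: r0:Add1,r1:6,r2:49,r3:49
  c16: CDB Mul1=294  regs: r0:Add1,r1:6,r2:49,r3:49
  c17: -  regs: r0:Add1,r1:6,r2:49,r3:49
  c18: CDB Add1=343  regs: r0:343,r1:6,r2:49,r3:49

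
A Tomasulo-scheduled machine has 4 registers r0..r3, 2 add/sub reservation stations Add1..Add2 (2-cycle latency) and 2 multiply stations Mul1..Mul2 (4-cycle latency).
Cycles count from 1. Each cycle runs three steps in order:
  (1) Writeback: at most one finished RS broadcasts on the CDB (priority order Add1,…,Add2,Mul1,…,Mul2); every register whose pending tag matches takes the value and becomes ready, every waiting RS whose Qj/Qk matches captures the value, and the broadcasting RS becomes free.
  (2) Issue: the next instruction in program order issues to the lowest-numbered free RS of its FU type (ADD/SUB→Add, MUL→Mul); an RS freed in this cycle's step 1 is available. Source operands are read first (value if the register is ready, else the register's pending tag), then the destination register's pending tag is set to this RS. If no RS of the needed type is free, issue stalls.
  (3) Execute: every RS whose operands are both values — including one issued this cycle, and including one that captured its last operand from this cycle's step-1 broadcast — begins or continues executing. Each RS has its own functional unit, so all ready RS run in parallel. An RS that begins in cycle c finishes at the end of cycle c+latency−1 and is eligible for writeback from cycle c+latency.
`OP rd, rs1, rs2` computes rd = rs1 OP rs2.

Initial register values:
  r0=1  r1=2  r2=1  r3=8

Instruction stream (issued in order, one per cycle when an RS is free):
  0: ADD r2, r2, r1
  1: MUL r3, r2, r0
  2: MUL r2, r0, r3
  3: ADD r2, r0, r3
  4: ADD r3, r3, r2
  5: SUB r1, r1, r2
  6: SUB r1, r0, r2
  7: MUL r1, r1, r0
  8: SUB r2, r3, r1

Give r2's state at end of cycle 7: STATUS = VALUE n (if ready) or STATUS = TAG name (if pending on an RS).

  c1: issue ADD r2<-Add1  regs: r0:1,r1:2,r2:Add1,r3:8
  c2: issue MUL r3<-Mul1  regs: r0:1,r1:2,r2:Add1,r3:Mul1
  c3: CDB Add1=3; issue MUL r2<-Mul2  regs: r0:1,r1:2,r2:Mul2,r3:Mul1
  c4: issue ADD r2<-Add1  regs: r0:1,r1:2,r2:Add1,r3:Mul1
  c5: issue ADD r3<-Add2  regs: r0:1,r1:2,r2:Add1,r3:Add2
  c6: stall  regs: r0:1,r1:2,r2:Add1,r3:Add2
  c7: CDB Mul1=3; stall  regs: r0:1,r1:2,r2:Add1,r3:Add2

STATUS = TAG Add1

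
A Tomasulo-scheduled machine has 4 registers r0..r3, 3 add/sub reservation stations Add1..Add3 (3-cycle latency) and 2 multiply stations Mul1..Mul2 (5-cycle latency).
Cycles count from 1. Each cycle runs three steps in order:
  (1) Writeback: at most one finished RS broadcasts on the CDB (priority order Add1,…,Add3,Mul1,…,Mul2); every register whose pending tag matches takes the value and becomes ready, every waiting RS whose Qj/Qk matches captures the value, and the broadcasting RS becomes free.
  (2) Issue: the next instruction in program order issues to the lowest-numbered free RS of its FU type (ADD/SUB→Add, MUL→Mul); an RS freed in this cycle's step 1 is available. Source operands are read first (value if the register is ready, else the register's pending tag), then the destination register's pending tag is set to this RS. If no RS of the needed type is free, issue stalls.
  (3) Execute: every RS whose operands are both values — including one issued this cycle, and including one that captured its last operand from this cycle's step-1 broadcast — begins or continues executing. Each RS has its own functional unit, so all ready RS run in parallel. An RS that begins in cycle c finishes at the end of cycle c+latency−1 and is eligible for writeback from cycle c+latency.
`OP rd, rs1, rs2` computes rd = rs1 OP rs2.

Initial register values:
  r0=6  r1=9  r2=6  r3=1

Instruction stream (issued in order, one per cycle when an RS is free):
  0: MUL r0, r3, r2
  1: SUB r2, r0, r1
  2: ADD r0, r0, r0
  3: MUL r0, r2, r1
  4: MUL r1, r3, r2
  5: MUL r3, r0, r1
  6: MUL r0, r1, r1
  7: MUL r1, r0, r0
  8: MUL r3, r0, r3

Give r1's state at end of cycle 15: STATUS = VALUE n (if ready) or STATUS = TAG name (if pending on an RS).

  c1: issue MUL r0<-Mul1  regs: r0:Mul1,r1:9,r2:6,r3:1
  c2: issue SUB r2<-Add1  regs: r0:Mul1,r1:9,r2:Add1,r3:1
  c3: issue ADD r0<-Add2  regs: r0:Add2,r1:9,r2:Add1,r3:1
  c4: issue MUL r0<-Mul2  regs: r0:Mul2,r1:9,r2:Add1,r3:1
  c5: stall  regs: r0:Mul2,r1:9,r2:Add1,r3:1
  c6: CDB Mul1=6; issue MUL r1<-Mul1  regs: r0:Mul2,r1:Mul1,r2:Add1,r3:1
  c7: stall  regs: r0:Mul2,r1:Mul1,r2:Add1,r3:1
  c8: stall  regs: r0:Mul2,r1:Mul1,r2:Add1,r3:1
  c9: CDB Add1=-3; stall  regs: r0:Mul2,r1:Mul1,r2:-3,r3:1
  c10: CDB Add2=12; stall  regs: r0:Mul2,r1:Mul1,r2:-3,r3:1
  c11: stall  regs: r0:Mul2,r1:Mul1,r2:-3,r3:1
  c12: stall  regs: r0:Mul2,r1:Mul1,r2:-3,r3:1
  c13: stall  regs: r0:Mul2,r1:Mul1,r2:-3,r3:1
  c14: CDB Mul1=-3; issue MUL r3<-Mul1  regs: r0:Mul2,r1:-3,r2:-3,r3:Mul1
  c15: CDB Mul2=-27; issue MUL r0<-Mul2  regs: r0:Mul2,r1:-3,r2:-3,r3:Mul1

STATUS = VALUE -3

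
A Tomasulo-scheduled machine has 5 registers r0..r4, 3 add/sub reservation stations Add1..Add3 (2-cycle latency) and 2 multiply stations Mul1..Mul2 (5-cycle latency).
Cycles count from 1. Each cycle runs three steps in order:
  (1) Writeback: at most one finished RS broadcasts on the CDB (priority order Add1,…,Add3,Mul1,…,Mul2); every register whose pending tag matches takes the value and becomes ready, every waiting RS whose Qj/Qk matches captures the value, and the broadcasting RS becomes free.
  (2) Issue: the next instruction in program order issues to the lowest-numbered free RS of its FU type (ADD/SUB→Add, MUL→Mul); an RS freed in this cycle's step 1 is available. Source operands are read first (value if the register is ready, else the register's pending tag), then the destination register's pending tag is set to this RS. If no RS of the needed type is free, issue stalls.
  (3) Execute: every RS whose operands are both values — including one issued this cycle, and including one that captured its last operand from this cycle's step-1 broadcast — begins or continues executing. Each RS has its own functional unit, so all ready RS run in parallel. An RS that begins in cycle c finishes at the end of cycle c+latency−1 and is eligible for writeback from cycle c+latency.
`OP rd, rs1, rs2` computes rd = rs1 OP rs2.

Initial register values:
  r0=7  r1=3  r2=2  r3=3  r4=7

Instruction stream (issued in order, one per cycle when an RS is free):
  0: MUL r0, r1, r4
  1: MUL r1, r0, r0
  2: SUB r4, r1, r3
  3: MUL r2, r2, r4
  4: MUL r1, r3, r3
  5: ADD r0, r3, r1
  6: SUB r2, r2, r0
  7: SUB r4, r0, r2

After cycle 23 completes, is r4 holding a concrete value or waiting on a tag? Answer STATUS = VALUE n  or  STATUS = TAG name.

cycle 1: issue MUL r0<-Mul1 // r0:Mul1,r1:3,r2:2,r3:3,r4:7
cycle 2: issue MUL r1<-Mul2 // r0:Mul1,r1:Mul2,r2:2,r3:3,r4:7
cycle 3: issue SUB r4<-Add1 // r0:Mul1,r1:Mul2,r2:2,r3:3,r4:Add1
cycle 4: stall // r0:Mul1,r1:Mul2,r2:2,r3:3,r4:Add1
cycle 5: stall // r0:Mul1,r1:Mul2,r2:2,r3:3,r4:Add1
cycle 6: CDB Mul1=21; issue MUL r2<-Mul1 // r0:21,r1:Mul2,r2:Mul1,r3:3,r4:Add1
cycle 7: stall // r0:21,r1:Mul2,r2:Mul1,r3:3,r4:Add1
cycle 8: stall // r0:21,r1:Mul2,r2:Mul1,r3:3,r4:Add1
cycle 9: stall // r0:21,r1:Mul2,r2:Mul1,r3:3,r4:Add1
cycle 10: stall // r0:21,r1:Mul2,r2:Mul1,r3:3,r4:Add1
cycle 11: CDB Mul2=441; issue MUL r1<-Mul2 // r0:21,r1:Mul2,r2:Mul1,r3:3,r4:Add1
cycle 12: issue ADD r0<-Add2 // r0:Add2,r1:Mul2,r2:Mul1,r3:3,r4:Add1
cycle 13: CDB Add1=438; issue SUB r2<-Add1 // r0:Add2,r1:Mul2,r2:Add1,r3:3,r4:438
cycle 14: issue SUB r4<-Add3 // r0:Add2,r1:Mul2,r2:Add1,r3:3,r4:Add3
cycle 15: - // r0:Add2,r1:Mul2,r2:Add1,r3:3,r4:Add3
cycle 16: CDB Mul2=9 // r0:Add2,r1:9,r2:Add1,r3:3,r4:Add3
cycle 17: - // r0:Add2,r1:9,r2:Add1,r3:3,r4:Add3
cycle 18: CDB Add2=12 // r0:12,r1:9,r2:Add1,r3:3,r4:Add3
cycle 19: CDB Mul1=876 // r0:12,r1:9,r2:Add1,r3:3,r4:Add3
cycle 20: - // r0:12,r1:9,r2:Add1,r3:3,r4:Add3
cycle 21: CDB Add1=864 // r0:12,r1:9,r2:864,r3:3,r4:Add3
cycle 22: - // r0:12,r1:9,r2:864,r3:3,r4:Add3
cycle 23: CDB Add3=-852 // r0:12,r1:9,r2:864,r3:3,r4:-852

STATUS = VALUE -852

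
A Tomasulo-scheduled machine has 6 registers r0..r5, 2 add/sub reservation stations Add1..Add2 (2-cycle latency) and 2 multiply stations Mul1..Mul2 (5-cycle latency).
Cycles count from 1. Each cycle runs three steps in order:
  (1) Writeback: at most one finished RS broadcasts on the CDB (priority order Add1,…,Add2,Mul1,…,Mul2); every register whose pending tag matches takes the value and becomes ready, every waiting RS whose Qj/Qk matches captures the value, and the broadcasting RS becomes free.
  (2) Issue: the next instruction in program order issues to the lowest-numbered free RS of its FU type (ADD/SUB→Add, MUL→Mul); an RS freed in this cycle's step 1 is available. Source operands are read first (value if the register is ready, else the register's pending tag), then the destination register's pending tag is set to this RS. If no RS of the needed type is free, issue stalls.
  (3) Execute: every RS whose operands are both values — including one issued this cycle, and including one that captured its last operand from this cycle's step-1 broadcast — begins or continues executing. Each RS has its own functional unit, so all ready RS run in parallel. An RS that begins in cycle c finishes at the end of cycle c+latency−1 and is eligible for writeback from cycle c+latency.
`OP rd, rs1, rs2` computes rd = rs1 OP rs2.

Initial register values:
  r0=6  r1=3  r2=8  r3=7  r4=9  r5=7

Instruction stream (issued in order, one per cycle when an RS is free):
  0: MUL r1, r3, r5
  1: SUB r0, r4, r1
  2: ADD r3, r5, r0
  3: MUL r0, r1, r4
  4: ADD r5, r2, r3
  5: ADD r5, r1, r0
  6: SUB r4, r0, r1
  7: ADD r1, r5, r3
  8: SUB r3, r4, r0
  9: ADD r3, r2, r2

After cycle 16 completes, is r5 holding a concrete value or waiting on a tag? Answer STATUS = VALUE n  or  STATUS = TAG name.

STATUS = VALUE 490

c1: issue MUL r1<-Mul1 | r0:6,r1:Mul1,r2:8,r3:7,r4:9,r5:7
c2: issue SUB r0<-Add1 | r0:Add1,r1:Mul1,r2:8,r3:7,r4:9,r5:7
c3: issue ADD r3<-Add2 | r0:Add1,r1:Mul1,r2:8,r3:Add2,r4:9,r5:7
c4: issue MUL r0<-Mul2 | r0:Mul2,r1:Mul1,r2:8,r3:Add2,r4:9,r5:7
c5: stall | r0:Mul2,r1:Mul1,r2:8,r3:Add2,r4:9,r5:7
c6: CDB Mul1=49; stall | r0:Mul2,r1:49,r2:8,r3:Add2,r4:9,r5:7
c7: stall | r0:Mul2,r1:49,r2:8,r3:Add2,r4:9,r5:7
c8: CDB Add1=-40; issue ADD r5<-Add1 | r0:Mul2,r1:49,r2:8,r3:Add2,r4:9,r5:Add1
c9: stall | r0:Mul2,r1:49,r2:8,r3:Add2,r4:9,r5:Add1
c10: CDB Add2=-33; issue ADD r5<-Add2 | r0:Mul2,r1:49,r2:8,r3:-33,r4:9,r5:Add2
c11: CDB Mul2=441; stall | r0:441,r1:49,r2:8,r3:-33,r4:9,r5:Add2
c12: CDB Add1=-25; issue SUB r4<-Add1 | r0:441,r1:49,r2:8,r3:-33,r4:Add1,r5:Add2
c13: CDB Add2=490; issue ADD r1<-Add2 | r0:441,r1:Add2,r2:8,r3:-33,r4:Add1,r5:490
c14: CDB Add1=392; issue SUB r3<-Add1 | r0:441,r1:Add2,r2:8,r3:Add1,r4:392,r5:490
c15: CDB Add2=457; issue ADD r3<-Add2 | r0:441,r1:457,r2:8,r3:Add2,r4:392,r5:490
c16: CDB Add1=-49 | r0:441,r1:457,r2:8,r3:Add2,r4:392,r5:490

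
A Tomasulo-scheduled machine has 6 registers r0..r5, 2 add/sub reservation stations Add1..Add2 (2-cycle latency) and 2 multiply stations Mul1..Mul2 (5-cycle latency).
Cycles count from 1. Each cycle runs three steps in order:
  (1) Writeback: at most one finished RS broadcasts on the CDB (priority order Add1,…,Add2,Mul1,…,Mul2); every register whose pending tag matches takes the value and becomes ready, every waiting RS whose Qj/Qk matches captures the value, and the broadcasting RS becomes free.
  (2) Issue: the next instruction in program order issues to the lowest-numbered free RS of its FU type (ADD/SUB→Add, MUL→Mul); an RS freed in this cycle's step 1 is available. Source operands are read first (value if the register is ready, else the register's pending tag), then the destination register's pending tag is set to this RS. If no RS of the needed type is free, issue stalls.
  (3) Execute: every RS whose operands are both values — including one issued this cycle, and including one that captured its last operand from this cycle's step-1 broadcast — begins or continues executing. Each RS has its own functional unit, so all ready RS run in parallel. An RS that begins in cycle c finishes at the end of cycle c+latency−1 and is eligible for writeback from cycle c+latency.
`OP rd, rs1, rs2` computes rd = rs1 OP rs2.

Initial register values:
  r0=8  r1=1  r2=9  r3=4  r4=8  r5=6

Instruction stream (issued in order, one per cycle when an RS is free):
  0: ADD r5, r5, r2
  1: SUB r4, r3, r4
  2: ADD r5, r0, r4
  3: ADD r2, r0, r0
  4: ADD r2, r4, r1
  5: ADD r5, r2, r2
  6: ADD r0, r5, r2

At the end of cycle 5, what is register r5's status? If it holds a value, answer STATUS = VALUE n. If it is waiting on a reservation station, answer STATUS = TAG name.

STATUS = TAG Add1

  c1: issue ADD r5<-Add1  regs: r0:8,r1:1,r2:9,r3:4,r4:8,r5:Add1
  c2: issue SUB r4<-Add2  regs: r0:8,r1:1,r2:9,r3:4,r4:Add2,r5:Add1
  c3: CDB Add1=15; issue ADD r5<-Add1  regs: r0:8,r1:1,r2:9,r3:4,r4:Add2,r5:Add1
  c4: CDB Add2=-4; issue ADD r2<-Add2  regs: r0:8,r1:1,r2:Add2,r3:4,r4:-4,r5:Add1
  c5: stall  regs: r0:8,r1:1,r2:Add2,r3:4,r4:-4,r5:Add1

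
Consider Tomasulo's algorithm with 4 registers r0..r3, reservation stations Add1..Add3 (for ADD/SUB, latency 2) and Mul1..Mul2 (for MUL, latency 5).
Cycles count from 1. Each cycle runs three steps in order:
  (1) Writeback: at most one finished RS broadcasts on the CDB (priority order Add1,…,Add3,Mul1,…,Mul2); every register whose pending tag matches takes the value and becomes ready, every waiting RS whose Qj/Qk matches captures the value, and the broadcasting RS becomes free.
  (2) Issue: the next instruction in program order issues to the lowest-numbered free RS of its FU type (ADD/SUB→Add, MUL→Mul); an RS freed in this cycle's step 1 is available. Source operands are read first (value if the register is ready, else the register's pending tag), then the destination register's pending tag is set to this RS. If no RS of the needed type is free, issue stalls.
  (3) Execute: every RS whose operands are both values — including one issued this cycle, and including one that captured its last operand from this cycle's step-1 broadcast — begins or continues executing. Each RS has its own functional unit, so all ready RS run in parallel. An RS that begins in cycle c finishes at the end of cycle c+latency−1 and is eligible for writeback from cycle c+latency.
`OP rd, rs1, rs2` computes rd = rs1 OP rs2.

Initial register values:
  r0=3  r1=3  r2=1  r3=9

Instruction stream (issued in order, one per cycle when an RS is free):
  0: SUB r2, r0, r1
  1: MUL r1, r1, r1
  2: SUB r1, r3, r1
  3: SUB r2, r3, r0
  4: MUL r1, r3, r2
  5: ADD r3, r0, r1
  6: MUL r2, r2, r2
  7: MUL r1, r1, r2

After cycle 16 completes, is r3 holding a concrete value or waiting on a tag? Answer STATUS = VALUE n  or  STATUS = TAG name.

STATUS = VALUE 57

  c1: issue SUB r2<-Add1  regs: r0:3,r1:3,r2:Add1,r3:9
  c2: issue MUL r1<-Mul1  regs: r0:3,r1:Mul1,r2:Add1,r3:9
  c3: CDB Add1=0; issue SUB r1<-Add1  regs: r0:3,r1:Add1,r2:0,r3:9
  c4: issue SUB r2<-Add2  regs: r0:3,r1:Add1,r2:Add2,r3:9
  c5: issue MUL r1<-Mul2  regs: r0:3,r1:Mul2,r2:Add2,r3:9
  c6: CDB Add2=6; issue ADD r3<-Add2  regs: r0:3,r1:Mul2,r2:6,r3:Add2
  c7: CDB Mul1=9; issue MUL r2<-Mul1  regs: r0:3,r1:Mul2,r2:Mul1,r3:Add2
  c8: stall  regs: r0:3,r1:Mul2,r2:Mul1,r3:Add2
  c9: CDB Add1=0; stall  regs: r0:3,r1:Mul2,r2:Mul1,r3:Add2
  c10: stall  regs: r0:3,r1:Mul2,r2:Mul1,r3:Add2
  c11: CDB Mul2=54; issue MUL r1<-Mul2  regs: r0:3,r1:Mul2,r2:Mul1,r3:Add2
  c12: CDB Mul1=36  regs: r0:3,r1:Mul2,r2:36,r3:Add2
  c13: CDB Add2=57  regs: r0:3,r1:Mul2,r2:36,r3:57
  c14: -  regs: r0:3,r1:Mul2,r2:36,r3:57
  c15: -  regs: r0:3,r1:Mul2,r2:36,r3:57
  c16: -  regs: r0:3,r1:Mul2,r2:36,r3:57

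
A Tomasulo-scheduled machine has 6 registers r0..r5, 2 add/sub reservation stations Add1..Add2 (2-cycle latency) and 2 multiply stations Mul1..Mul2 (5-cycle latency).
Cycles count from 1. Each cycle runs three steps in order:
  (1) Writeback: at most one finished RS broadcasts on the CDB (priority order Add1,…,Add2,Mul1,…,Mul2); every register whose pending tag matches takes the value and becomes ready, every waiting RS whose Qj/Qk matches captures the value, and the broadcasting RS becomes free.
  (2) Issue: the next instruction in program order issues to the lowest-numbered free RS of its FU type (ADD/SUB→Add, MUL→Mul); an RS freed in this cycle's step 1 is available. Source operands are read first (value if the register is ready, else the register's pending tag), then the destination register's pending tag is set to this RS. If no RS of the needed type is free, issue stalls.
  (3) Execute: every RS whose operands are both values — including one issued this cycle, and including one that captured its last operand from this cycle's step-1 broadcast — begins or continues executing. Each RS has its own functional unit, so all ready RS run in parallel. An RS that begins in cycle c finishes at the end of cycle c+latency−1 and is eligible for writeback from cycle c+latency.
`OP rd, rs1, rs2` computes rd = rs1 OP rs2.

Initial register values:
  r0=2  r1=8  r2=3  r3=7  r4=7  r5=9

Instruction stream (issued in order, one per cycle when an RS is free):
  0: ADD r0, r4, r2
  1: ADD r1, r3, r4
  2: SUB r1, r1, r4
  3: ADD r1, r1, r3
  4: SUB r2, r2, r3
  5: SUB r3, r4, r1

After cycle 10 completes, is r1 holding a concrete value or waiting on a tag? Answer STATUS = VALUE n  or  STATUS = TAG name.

STATUS = VALUE 14

  c1: issue ADD r0<-Add1  regs: r0:Add1,r1:8,r2:3,r3:7,r4:7,r5:9
  c2: issue ADD r1<-Add2  regs: r0:Add1,r1:Add2,r2:3,r3:7,r4:7,r5:9
  c3: CDB Add1=10; issue SUB r1<-Add1  regs: r0:10,r1:Add1,r2:3,r3:7,r4:7,r5:9
  c4: CDB Add2=14; issue ADD r1<-Add2  regs: r0:10,r1:Add2,r2:3,r3:7,r4:7,r5:9
  c5: stall  regs: r0:10,r1:Add2,r2:3,r3:7,r4:7,r5:9
  c6: CDB Add1=7; issue SUB r2<-Add1  regs: r0:10,r1:Add2,r2:Add1,r3:7,r4:7,r5:9
  c7: stall  regs: r0:10,r1:Add2,r2:Add1,r3:7,r4:7,r5:9
  c8: CDB Add1=-4; issue SUB r3<-Add1  regs: r0:10,r1:Add2,r2:-4,r3:Add1,r4:7,r5:9
  c9: CDB Add2=14  regs: r0:10,r1:14,r2:-4,r3:Add1,r4:7,r5:9
  c10: -  regs: r0:10,r1:14,r2:-4,r3:Add1,r4:7,r5:9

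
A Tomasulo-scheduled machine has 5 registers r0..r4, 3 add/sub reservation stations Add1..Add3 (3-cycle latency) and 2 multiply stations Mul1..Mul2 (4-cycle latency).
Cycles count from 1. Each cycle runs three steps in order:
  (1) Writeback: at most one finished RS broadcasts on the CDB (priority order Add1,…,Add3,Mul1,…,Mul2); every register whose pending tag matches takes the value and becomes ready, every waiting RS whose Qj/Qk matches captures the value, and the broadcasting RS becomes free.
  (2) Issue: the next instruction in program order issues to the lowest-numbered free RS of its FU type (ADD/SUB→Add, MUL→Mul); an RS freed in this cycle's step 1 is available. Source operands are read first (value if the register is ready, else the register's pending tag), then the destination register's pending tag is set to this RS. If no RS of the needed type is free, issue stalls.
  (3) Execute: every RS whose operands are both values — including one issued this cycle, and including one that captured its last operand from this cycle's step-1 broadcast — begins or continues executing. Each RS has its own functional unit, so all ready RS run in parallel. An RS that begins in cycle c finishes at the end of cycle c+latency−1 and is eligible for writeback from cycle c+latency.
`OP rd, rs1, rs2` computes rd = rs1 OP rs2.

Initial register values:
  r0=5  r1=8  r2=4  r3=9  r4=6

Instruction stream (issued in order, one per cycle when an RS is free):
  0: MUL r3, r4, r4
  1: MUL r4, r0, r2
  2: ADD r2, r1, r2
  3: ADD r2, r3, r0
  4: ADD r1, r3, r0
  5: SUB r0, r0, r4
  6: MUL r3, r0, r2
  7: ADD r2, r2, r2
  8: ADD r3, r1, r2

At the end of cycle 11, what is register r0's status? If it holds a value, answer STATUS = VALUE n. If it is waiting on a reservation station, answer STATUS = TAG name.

c1: issue MUL r3<-Mul1 | r0:5,r1:8,r2:4,r3:Mul1,r4:6
c2: issue MUL r4<-Mul2 | r0:5,r1:8,r2:4,r3:Mul1,r4:Mul2
c3: issue ADD r2<-Add1 | r0:5,r1:8,r2:Add1,r3:Mul1,r4:Mul2
c4: issue ADD r2<-Add2 | r0:5,r1:8,r2:Add2,r3:Mul1,r4:Mul2
c5: CDB Mul1=36; issue ADD r1<-Add3 | r0:5,r1:Add3,r2:Add2,r3:36,r4:Mul2
c6: CDB Add1=12; issue SUB r0<-Add1 | r0:Add1,r1:Add3,r2:Add2,r3:36,r4:Mul2
c7: CDB Mul2=20; issue MUL r3<-Mul1 | r0:Add1,r1:Add3,r2:Add2,r3:Mul1,r4:20
c8: CDB Add2=41; issue ADD r2<-Add2 | r0:Add1,r1:Add3,r2:Add2,r3:Mul1,r4:20
c9: CDB Add3=41; issue ADD r3<-Add3 | r0:Add1,r1:41,r2:Add2,r3:Add3,r4:20
c10: CDB Add1=-15 | r0:-15,r1:41,r2:Add2,r3:Add3,r4:20
c11: CDB Add2=82 | r0:-15,r1:41,r2:82,r3:Add3,r4:20

STATUS = VALUE -15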